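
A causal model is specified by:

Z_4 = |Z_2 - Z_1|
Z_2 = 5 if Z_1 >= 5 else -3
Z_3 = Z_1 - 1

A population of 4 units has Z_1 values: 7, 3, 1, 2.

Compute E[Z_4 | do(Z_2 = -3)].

6.25

Under do(Z_2=-3), Z_2's equation is replaced by Z_2=-3 for every unit. Per-unit Z_4: 10, 6, 4, 5. Mean = 6.25.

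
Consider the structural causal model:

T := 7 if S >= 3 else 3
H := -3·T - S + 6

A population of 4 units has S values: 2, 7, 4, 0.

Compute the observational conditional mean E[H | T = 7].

Observing T=7 restricts to units where T's equation naturally yields 7: S ∈ {7, 4}. In that subpopulation H = -22, -19, mean -20.5.

-20.5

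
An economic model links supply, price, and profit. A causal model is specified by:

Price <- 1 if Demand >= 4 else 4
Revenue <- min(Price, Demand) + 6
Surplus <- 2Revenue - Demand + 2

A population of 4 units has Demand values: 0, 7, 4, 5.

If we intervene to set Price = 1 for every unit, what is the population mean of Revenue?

Under do(Price=1), Price's equation is replaced by Price=1 for every unit. Per-unit Revenue: 6, 7, 7, 7. Mean = 6.75.

6.75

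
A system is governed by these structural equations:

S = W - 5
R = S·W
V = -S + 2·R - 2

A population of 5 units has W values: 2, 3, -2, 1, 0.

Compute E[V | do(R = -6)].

The intervention sets R=-6 in all 5 units regardless of W. Recomputing V per unit gives -11, -12, -7, -10, -9; average -9.8.

-9.8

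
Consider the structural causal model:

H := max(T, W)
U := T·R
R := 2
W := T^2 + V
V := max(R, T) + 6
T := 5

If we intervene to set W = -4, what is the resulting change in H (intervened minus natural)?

The intervention breaks the incoming arrows to W: W := T^2 + V no longer applies, and W = -4.
H = max(T, W)  [with T=5, W=-4]  = 5
Without intervention: V = max(R, T) + 6  [with R=2, T=5]  = 11; W = T^2 + V  [with T=5, V=11]  = 36; H = max(T, W)  [with T=5, W=36]  = 36.
Change = 5 − 36 = -31.

-31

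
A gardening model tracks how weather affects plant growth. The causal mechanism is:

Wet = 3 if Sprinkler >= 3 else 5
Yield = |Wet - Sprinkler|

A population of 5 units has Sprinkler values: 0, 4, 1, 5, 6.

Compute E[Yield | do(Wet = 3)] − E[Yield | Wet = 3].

0.2

Under do(Wet=3), Wet's equation is replaced by Wet=3 for every unit. Per-unit Yield: 3, 1, 2, 2, 3. Mean = 2.2.
Observing Wet=3 restricts to units where Wet's equation naturally yields 3: Sprinkler ∈ {4, 5, 6}. In that subpopulation Yield = 1, 2, 3, mean 2.
Difference = 2.2 − 2 = 0.2.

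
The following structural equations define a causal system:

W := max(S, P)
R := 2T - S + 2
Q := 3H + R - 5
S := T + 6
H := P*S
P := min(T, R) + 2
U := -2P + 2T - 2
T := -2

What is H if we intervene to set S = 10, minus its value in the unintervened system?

-84

Under do(S=10), the mechanism S := T + 6 is discarded; S is fixed at 10.
R = 2T - S + 2  [with T=-2, S=10]  = -12
P = min(T, R) + 2  [with T=-2, R=-12]  = -10
H = P*S  [with P=-10, S=10]  = -100
Without intervention: S = T + 6  [with T=-2]  = 4; R = 2T - S + 2  [with T=-2, S=4]  = -6; P = min(T, R) + 2  [with T=-2, R=-6]  = -4; H = P*S  [with P=-4, S=4]  = -16.
Change = -100 − (-16) = -84.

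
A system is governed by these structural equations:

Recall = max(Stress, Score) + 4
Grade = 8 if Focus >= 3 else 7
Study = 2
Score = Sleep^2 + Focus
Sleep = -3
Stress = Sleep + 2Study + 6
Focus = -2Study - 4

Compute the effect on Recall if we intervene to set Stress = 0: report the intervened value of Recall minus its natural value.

The intervention breaks the incoming arrows to Stress: Stress = Sleep + 2Study + 6 no longer applies, and Stress = 0.
Focus = -2Study - 4  [with Study=2]  = -8
Score = Sleep^2 + Focus  [with Sleep=-3, Focus=-8]  = 1
Recall = max(Stress, Score) + 4  [with Stress=0, Score=1]  = 5
Without intervention: Stress = Sleep + 2Study + 6  [with Sleep=-3, Study=2]  = 7; Focus = -2Study - 4  [with Study=2]  = -8; Score = Sleep^2 + Focus  [with Sleep=-3, Focus=-8]  = 1; Recall = max(Stress, Score) + 4  [with Stress=7, Score=1]  = 11.
Change = 5 − 11 = -6.

-6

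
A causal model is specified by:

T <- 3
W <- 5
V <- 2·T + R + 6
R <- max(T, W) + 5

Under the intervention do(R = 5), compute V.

17

The intervention breaks the incoming arrows to R: R <- max(T, W) + 5 no longer applies, and R = 5.
V = 2·T + R + 6  [with T=3, R=5]  = 17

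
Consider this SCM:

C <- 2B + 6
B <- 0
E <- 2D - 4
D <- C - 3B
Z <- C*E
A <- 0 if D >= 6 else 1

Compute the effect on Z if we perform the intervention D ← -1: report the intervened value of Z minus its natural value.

-84

do(D=-1) replaces the equation D <- C - 3B with the constant D = -1.
C = 2B + 6  [with B=0]  = 6
E = 2D - 4  [with D=-1]  = -6
Z = C*E  [with C=6, E=-6]  = -36
Without intervention: C = 2B + 6  [with B=0]  = 6; D = C - 3B  [with C=6, B=0]  = 6; E = 2D - 4  [with D=6]  = 8; Z = C*E  [with C=6, E=8]  = 48.
Change = -36 − 48 = -84.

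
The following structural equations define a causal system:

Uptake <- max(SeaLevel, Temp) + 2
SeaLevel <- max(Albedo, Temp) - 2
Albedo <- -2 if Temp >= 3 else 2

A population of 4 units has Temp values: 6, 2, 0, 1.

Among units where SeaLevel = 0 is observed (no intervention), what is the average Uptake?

Observing SeaLevel=0 restricts to units where SeaLevel's equation naturally yields 0: Temp ∈ {2, 0, 1}. In that subpopulation Uptake = 4, 2, 3, mean 3.

3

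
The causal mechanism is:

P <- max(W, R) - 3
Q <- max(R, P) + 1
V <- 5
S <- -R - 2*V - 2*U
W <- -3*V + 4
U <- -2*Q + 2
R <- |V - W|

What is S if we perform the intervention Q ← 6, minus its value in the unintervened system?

-44

Under do(Q=6), the mechanism Q <- max(R, P) + 1 is discarded; Q is fixed at 6.
W = -3*V + 4  [with V=5]  = -11
R = |V - W|  [with V=5, W=-11]  = 16
U = -2*Q + 2  [with Q=6]  = -10
S = -R - 2*V - 2*U  [with R=16, V=5, U=-10]  = -6
Without intervention: W = -3*V + 4  [with V=5]  = -11; R = |V - W|  [with V=5, W=-11]  = 16; P = max(W, R) - 3  [with W=-11, R=16]  = 13; Q = max(R, P) + 1  [with R=16, P=13]  = 17; U = -2*Q + 2  [with Q=17]  = -32; S = -R - 2*V - 2*U  [with R=16, V=5, U=-32]  = 38.
Change = -6 − 38 = -44.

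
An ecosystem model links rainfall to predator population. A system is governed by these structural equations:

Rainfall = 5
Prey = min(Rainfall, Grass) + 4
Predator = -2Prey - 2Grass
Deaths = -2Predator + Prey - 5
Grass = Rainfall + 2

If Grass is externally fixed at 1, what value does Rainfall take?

5

Under do(Grass=1), the mechanism Grass = Rainfall + 2 is discarded; Grass is fixed at 1.
Rainfall is not downstream of the intervention, so its value is determined by the original equations.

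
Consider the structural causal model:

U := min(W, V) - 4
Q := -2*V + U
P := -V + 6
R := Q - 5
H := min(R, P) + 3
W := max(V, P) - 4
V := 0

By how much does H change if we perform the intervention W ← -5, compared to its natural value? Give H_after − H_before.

-5

The intervention breaks the incoming arrows to W: W := max(V, P) - 4 no longer applies, and W = -5.
P = -V + 6  [with V=0]  = 6
U = min(W, V) - 4  [with W=-5, V=0]  = -9
Q = -2*V + U  [with V=0, U=-9]  = -9
R = Q - 5  [with Q=-9]  = -14
H = min(R, P) + 3  [with R=-14, P=6]  = -11
Without intervention: P = -V + 6  [with V=0]  = 6; W = max(V, P) - 4  [with V=0, P=6]  = 2; U = min(W, V) - 4  [with W=2, V=0]  = -4; Q = -2*V + U  [with V=0, U=-4]  = -4; R = Q - 5  [with Q=-4]  = -9; H = min(R, P) + 3  [with R=-9, P=6]  = -6.
Change = -11 − (-6) = -5.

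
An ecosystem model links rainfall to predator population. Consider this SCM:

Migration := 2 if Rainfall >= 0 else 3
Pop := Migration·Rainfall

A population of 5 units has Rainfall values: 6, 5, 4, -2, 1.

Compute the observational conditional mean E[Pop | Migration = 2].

8

E[Pop|Migration=2] averages over only the 4 units with Migration=2 (Rainfall = 6, 5, 4, 1): Pop = 12, 10, 8, 2, mean 8.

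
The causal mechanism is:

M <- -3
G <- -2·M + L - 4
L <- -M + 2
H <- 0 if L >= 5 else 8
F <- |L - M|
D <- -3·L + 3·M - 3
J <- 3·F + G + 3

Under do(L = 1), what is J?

Under do(L=1), the mechanism L <- -M + 2 is discarded; L is fixed at 1.
F = |L - M|  [with L=1, M=-3]  = 4
G = -2·M + L - 4  [with M=-3, L=1]  = 3
J = 3·F + G + 3  [with F=4, G=3]  = 18

18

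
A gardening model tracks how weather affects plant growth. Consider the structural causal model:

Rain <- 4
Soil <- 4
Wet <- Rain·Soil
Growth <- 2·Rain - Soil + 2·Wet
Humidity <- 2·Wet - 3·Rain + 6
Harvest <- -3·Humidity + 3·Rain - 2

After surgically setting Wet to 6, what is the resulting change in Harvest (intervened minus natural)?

60

The intervention breaks the incoming arrows to Wet: Wet <- Rain·Soil no longer applies, and Wet = 6.
Humidity = 2·Wet - 3·Rain + 6  [with Wet=6, Rain=4]  = 6
Harvest = -3·Humidity + 3·Rain - 2  [with Humidity=6, Rain=4]  = -8
Without intervention: Wet = Rain·Soil  [with Rain=4, Soil=4]  = 16; Humidity = 2·Wet - 3·Rain + 6  [with Wet=16, Rain=4]  = 26; Harvest = -3·Humidity + 3·Rain - 2  [with Humidity=26, Rain=4]  = -68.
Change = -8 − (-68) = 60.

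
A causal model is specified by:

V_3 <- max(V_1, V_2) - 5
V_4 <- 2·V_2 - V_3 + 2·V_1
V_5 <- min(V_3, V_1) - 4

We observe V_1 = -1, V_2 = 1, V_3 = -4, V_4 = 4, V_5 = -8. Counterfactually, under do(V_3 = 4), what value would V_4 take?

The intervention breaks the incoming arrows to V_3: V_3 <- max(V_1, V_2) - 5 no longer applies, and V_3 = 4.
V_4 = 2·V_2 - V_3 + 2·V_1  [with V_2=1, V_3=4, V_1=-1]  = -4

-4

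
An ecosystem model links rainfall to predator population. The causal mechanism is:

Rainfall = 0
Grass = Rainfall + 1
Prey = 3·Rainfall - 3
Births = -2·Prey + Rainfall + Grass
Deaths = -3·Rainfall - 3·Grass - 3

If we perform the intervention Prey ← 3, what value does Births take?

-5

The intervention breaks the incoming arrows to Prey: Prey = 3·Rainfall - 3 no longer applies, and Prey = 3.
Grass = Rainfall + 1  [with Rainfall=0]  = 1
Births = -2·Prey + Rainfall + Grass  [with Prey=3, Rainfall=0, Grass=1]  = -5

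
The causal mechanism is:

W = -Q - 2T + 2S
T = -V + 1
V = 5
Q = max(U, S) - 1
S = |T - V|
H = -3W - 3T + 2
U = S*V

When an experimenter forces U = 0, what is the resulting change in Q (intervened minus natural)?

-36

Intervening sets U = 0 and removes its equation (U = S*V).
T = -V + 1  [with V=5]  = -4
S = |T - V|  [with T=-4, V=5]  = 9
Q = max(U, S) - 1  [with U=0, S=9]  = 8
Without intervention: T = -V + 1  [with V=5]  = -4; S = |T - V|  [with T=-4, V=5]  = 9; U = S*V  [with S=9, V=5]  = 45; Q = max(U, S) - 1  [with U=45, S=9]  = 44.
Change = 8 − 44 = -36.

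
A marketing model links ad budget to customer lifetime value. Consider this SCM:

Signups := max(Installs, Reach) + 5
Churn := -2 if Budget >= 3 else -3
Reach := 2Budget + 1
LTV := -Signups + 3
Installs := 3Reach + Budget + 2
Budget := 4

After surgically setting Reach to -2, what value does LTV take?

-2

Under do(Reach=-2), the mechanism Reach := 2Budget + 1 is discarded; Reach is fixed at -2.
Installs = 3Reach + Budget + 2  [with Reach=-2, Budget=4]  = 0
Signups = max(Installs, Reach) + 5  [with Installs=0, Reach=-2]  = 5
LTV = -Signups + 3  [with Signups=5]  = -2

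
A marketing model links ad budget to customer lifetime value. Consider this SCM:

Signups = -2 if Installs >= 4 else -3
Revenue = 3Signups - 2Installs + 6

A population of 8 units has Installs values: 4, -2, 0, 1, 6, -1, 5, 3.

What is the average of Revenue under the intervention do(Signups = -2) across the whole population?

Under do(Signups=-2), Signups's equation is replaced by Signups=-2 for every unit. Per-unit Revenue: -8, 4, 0, -2, -12, 2, -10, -6. Mean = -4.

-4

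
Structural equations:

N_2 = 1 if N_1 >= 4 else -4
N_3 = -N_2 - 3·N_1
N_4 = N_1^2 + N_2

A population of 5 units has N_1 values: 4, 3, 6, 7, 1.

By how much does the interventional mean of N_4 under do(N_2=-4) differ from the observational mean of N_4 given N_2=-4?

17.2

do(N_2=-4) breaks N_2's dependence on N_1. With N_2=-4 fixed, N_4 across the units is 12, 5, 32, 45, -3, mean 18.2.
Observing N_2=-4 restricts to units where N_2's equation naturally yields -4: N_1 ∈ {3, 1}. In that subpopulation N_4 = 5, -3, mean 1.
Difference = 18.2 − 1 = 17.2.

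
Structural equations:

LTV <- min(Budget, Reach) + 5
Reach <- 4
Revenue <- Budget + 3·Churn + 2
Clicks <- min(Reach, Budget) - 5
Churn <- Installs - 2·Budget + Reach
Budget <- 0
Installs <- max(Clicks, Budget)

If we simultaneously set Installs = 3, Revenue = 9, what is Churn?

Setting Installs = 3, Revenue = 9 by intervention discards those variables' equations.
Churn = Installs - 2·Budget + Reach  [with Installs=3, Budget=0, Reach=4]  = 7

7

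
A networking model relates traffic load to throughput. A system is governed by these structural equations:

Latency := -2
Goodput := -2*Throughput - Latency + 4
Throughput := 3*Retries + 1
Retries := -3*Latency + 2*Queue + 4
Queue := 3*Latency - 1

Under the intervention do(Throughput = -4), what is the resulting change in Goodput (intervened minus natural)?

-14

Intervening sets Throughput = -4 and removes its equation (Throughput := 3*Retries + 1).
Goodput = -2*Throughput - Latency + 4  [with Throughput=-4, Latency=-2]  = 14
Without intervention: Queue = 3*Latency - 1  [with Latency=-2]  = -7; Retries = -3*Latency + 2*Queue + 4  [with Latency=-2, Queue=-7]  = -4; Throughput = 3*Retries + 1  [with Retries=-4]  = -11; Goodput = -2*Throughput - Latency + 4  [with Throughput=-11, Latency=-2]  = 28.
Change = 14 − 28 = -14.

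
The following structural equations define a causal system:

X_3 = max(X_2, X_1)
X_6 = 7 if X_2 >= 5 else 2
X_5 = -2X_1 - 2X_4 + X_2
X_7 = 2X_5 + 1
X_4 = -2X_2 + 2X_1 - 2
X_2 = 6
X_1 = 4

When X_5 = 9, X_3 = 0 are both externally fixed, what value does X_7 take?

19

The joint intervention fixes X_5 = 9, X_3 = 0, removing each variable's own equation.
X_7 = 2X_5 + 1  [with X_5=9]  = 19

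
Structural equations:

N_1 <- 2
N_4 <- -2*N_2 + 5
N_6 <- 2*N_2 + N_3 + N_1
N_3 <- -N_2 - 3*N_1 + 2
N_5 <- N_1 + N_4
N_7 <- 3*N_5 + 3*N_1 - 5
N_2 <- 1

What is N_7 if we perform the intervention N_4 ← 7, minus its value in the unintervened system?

The intervention breaks the incoming arrows to N_4: N_4 <- -2*N_2 + 5 no longer applies, and N_4 = 7.
N_5 = N_1 + N_4  [with N_1=2, N_4=7]  = 9
N_7 = 3*N_5 + 3*N_1 - 5  [with N_5=9, N_1=2]  = 28
Without intervention: N_4 = -2*N_2 + 5  [with N_2=1]  = 3; N_5 = N_1 + N_4  [with N_1=2, N_4=3]  = 5; N_7 = 3*N_5 + 3*N_1 - 5  [with N_5=5, N_1=2]  = 16.
Change = 28 − 16 = 12.

12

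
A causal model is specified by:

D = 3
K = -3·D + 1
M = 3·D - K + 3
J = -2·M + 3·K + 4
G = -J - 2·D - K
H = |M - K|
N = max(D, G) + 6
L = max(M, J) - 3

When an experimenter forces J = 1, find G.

1

Intervening sets J = 1 and removes its equation (J = -2·M + 3·K + 4).
K = -3·D + 1  [with D=3]  = -8
G = -J - 2·D - K  [with J=1, D=3, K=-8]  = 1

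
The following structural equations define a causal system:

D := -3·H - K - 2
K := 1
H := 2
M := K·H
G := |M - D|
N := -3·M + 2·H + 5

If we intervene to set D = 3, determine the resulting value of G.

1

do(D=3) replaces the equation D := -3·H - K - 2 with the constant D = 3.
M = K·H  [with K=1, H=2]  = 2
G = |M - D|  [with M=2, D=3]  = 1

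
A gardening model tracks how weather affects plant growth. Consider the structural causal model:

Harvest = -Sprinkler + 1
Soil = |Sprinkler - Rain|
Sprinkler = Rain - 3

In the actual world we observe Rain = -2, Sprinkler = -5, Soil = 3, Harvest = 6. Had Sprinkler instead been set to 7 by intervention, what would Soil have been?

The intervention breaks the incoming arrows to Sprinkler: Sprinkler = Rain - 3 no longer applies, and Sprinkler = 7.
Soil = |Sprinkler - Rain|  [with Sprinkler=7, Rain=-2]  = 9

9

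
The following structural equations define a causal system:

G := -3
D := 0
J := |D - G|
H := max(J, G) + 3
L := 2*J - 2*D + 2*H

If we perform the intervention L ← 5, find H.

6

The intervention breaks the incoming arrows to L: L := 2*J - 2*D + 2*H no longer applies, and L = 5.
Since H is not a descendant of the intervened variable, it is unaffected.
J = |D - G|  [with D=0, G=-3]  = 3
H = max(J, G) + 3  [with J=3, G=-3]  = 6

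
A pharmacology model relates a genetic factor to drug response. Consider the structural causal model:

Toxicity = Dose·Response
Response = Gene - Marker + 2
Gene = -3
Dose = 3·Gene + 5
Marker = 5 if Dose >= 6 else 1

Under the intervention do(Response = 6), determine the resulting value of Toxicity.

-24

Intervening sets Response = 6 and removes its equation (Response = Gene - Marker + 2).
Dose = 3·Gene + 5  [with Gene=-3]  = -4
Toxicity = Dose·Response  [with Dose=-4, Response=6]  = -24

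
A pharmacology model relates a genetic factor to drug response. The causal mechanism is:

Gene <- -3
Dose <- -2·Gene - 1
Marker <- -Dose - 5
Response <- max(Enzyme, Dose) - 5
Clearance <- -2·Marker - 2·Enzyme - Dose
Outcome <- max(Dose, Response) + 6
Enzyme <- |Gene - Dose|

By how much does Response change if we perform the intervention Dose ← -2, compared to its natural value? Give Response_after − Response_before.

-7

do(Dose=-2) replaces the equation Dose <- -2·Gene - 1 with the constant Dose = -2.
Enzyme = |Gene - Dose|  [with Gene=-3, Dose=-2]  = 1
Response = max(Enzyme, Dose) - 5  [with Enzyme=1, Dose=-2]  = -4
Without intervention: Dose = -2·Gene - 1  [with Gene=-3]  = 5; Enzyme = |Gene - Dose|  [with Gene=-3, Dose=5]  = 8; Response = max(Enzyme, Dose) - 5  [with Enzyme=8, Dose=5]  = 3.
Change = -4 − 3 = -7.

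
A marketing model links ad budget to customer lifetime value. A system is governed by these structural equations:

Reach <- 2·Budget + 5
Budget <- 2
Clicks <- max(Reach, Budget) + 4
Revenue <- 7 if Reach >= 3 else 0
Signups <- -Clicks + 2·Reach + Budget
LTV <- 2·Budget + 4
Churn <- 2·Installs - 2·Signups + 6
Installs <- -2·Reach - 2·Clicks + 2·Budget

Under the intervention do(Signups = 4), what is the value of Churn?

The intervention breaks the incoming arrows to Signups: Signups <- -Clicks + 2·Reach + Budget no longer applies, and Signups = 4.
Reach = 2·Budget + 5  [with Budget=2]  = 9
Clicks = max(Reach, Budget) + 4  [with Reach=9, Budget=2]  = 13
Installs = -2·Reach - 2·Clicks + 2·Budget  [with Reach=9, Clicks=13, Budget=2]  = -40
Churn = 2·Installs - 2·Signups + 6  [with Installs=-40, Signups=4]  = -82

-82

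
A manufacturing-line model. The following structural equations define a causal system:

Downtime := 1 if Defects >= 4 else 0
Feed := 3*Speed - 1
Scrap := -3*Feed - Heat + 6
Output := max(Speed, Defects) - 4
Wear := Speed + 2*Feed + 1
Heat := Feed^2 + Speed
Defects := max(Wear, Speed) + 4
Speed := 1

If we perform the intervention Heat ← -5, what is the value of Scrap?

5

The intervention breaks the incoming arrows to Heat: Heat := Feed^2 + Speed no longer applies, and Heat = -5.
Feed = 3*Speed - 1  [with Speed=1]  = 2
Scrap = -3*Feed - Heat + 6  [with Feed=2, Heat=-5]  = 5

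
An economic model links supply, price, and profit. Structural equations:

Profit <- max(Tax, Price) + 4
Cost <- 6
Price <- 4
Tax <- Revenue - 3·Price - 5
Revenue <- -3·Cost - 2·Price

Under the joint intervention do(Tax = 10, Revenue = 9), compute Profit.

The joint intervention fixes Tax = 10, Revenue = 9, removing each variable's own equation.
Profit = max(Tax, Price) + 4  [with Tax=10, Price=4]  = 14

14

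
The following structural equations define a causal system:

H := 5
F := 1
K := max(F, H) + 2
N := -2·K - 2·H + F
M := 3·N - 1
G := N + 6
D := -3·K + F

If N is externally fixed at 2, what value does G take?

8

Under do(N=2), the mechanism N := -2·K - 2·H + F is discarded; N is fixed at 2.
G = N + 6  [with N=2]  = 8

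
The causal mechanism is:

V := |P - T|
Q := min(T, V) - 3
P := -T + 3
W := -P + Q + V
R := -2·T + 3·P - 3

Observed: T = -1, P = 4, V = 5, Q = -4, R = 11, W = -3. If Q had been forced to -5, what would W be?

Under do(Q=-5), the mechanism Q := min(T, V) - 3 is discarded; Q is fixed at -5.
P = -T + 3  [with T=-1]  = 4
V = |P - T|  [with P=4, T=-1]  = 5
W = -P + Q + V  [with P=4, Q=-5, V=5]  = -4

-4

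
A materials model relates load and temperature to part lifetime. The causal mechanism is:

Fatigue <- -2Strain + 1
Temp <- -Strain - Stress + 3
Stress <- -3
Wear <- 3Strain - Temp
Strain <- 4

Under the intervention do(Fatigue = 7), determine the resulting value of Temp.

2

do(Fatigue=7) replaces the equation Fatigue <- -2Strain + 1 with the constant Fatigue = 7.
Temp is not downstream of the intervention, so its value is determined by the original equations.
Temp = -Strain - Stress + 3  [with Strain=4, Stress=-3]  = 2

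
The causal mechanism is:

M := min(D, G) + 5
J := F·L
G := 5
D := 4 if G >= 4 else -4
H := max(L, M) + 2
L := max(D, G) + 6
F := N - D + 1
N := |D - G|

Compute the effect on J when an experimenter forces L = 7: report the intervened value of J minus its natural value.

The intervention breaks the incoming arrows to L: L := max(D, G) + 6 no longer applies, and L = 7.
D = 4 if G >= 4 else -4  [with G=5]  = 4
N = |D - G|  [with D=4, G=5]  = 1
F = N - D + 1  [with N=1, D=4]  = -2
J = F·L  [with F=-2, L=7]  = -14
Without intervention: D = 4 if G >= 4 else -4  [with G=5]  = 4; L = max(D, G) + 6  [with D=4, G=5]  = 11; N = |D - G|  [with D=4, G=5]  = 1; F = N - D + 1  [with N=1, D=4]  = -2; J = F·L  [with F=-2, L=11]  = -22.
Change = -14 − (-22) = 8.

8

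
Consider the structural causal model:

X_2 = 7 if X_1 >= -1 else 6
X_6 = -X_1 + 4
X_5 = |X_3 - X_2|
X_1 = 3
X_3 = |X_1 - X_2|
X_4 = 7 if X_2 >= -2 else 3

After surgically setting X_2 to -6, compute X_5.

do(X_2=-6) replaces the equation X_2 = 7 if X_1 >= -1 else 6 with the constant X_2 = -6.
X_3 = |X_1 - X_2|  [with X_1=3, X_2=-6]  = 9
X_5 = |X_3 - X_2|  [with X_3=9, X_2=-6]  = 15

15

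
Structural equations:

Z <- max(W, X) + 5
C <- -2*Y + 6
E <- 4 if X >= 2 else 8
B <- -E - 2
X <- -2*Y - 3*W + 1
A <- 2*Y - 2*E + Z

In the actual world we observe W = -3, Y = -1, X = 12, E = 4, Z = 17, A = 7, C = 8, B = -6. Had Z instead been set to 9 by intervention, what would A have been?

The intervention breaks the incoming arrows to Z: Z <- max(W, X) + 5 no longer applies, and Z = 9.
X = -2*Y - 3*W + 1  [with Y=-1, W=-3]  = 12
E = 4 if X >= 2 else 8  [with X=12]  = 4
A = 2*Y - 2*E + Z  [with Y=-1, E=4, Z=9]  = -1

-1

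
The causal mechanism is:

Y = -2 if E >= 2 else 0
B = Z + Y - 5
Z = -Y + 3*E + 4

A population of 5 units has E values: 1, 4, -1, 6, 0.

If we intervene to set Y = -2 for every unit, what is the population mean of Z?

12

Every unit gets Y=-2 under the intervention. Z values become 9, 18, 3, 24, 6; E[Z|do(Y=-2)] = 12.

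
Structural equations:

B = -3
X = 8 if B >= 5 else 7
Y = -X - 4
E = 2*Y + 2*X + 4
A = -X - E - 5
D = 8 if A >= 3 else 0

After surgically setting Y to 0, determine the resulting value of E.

The intervention breaks the incoming arrows to Y: Y = -X - 4 no longer applies, and Y = 0.
X = 8 if B >= 5 else 7  [with B=-3]  = 7
E = 2*Y + 2*X + 4  [with Y=0, X=7]  = 18

18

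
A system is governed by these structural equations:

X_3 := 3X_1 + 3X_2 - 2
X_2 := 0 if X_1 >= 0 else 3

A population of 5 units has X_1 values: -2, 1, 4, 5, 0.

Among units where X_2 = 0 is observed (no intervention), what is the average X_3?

5.5

Observing X_2=0 restricts to units where X_2's equation naturally yields 0: X_1 ∈ {1, 4, 5, 0}. In that subpopulation X_3 = 1, 10, 13, -2, mean 5.5.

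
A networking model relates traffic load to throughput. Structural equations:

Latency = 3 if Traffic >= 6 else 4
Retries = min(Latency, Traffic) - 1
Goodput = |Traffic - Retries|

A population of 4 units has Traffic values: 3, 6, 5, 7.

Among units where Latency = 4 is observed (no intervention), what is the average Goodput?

1.5

Observing Latency=4 restricts to units where Latency's equation naturally yields 4: Traffic ∈ {3, 5}. In that subpopulation Goodput = 1, 2, mean 1.5.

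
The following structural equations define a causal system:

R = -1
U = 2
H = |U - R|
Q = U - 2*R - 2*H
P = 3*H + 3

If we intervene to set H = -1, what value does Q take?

6

The intervention breaks the incoming arrows to H: H = |U - R| no longer applies, and H = -1.
Q = U - 2*R - 2*H  [with U=2, R=-1, H=-1]  = 6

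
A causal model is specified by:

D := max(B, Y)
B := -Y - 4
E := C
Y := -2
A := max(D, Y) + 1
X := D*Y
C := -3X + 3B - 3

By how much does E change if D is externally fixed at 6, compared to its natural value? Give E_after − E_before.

The intervention breaks the incoming arrows to D: D := max(B, Y) no longer applies, and D = 6.
B = -Y - 4  [with Y=-2]  = -2
X = D*Y  [with D=6, Y=-2]  = -12
C = -3X + 3B - 3  [with X=-12, B=-2]  = 27
E = C  [with C=27]  = 27
Without intervention: B = -Y - 4  [with Y=-2]  = -2; D = max(B, Y)  [with B=-2, Y=-2]  = -2; X = D*Y  [with D=-2, Y=-2]  = 4; C = -3X + 3B - 3  [with X=4, B=-2]  = -21; E = C  [with C=-21]  = -21.
Change = 27 − (-21) = 48.

48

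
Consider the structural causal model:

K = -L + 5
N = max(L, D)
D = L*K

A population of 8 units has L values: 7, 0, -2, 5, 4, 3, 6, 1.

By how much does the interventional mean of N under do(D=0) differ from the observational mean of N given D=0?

0.75

Every unit gets D=0 under the intervention. N values become 7, 0, 0, 5, 4, 3, 6, 1; E[N|do(D=0)] = 3.25.
E[N|D=0] averages over only the 2 units with D=0 (L = 0, 5): N = 0, 5, mean 2.5.
Difference = 3.25 − 2.5 = 0.75.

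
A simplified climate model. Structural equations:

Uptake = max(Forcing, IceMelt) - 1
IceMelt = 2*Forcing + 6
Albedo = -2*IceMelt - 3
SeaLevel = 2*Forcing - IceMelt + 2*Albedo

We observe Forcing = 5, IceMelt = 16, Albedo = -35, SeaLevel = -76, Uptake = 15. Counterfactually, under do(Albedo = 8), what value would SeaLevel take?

10

The intervention breaks the incoming arrows to Albedo: Albedo = -2*IceMelt - 3 no longer applies, and Albedo = 8.
IceMelt = 2*Forcing + 6  [with Forcing=5]  = 16
SeaLevel = 2*Forcing - IceMelt + 2*Albedo  [with Forcing=5, IceMelt=16, Albedo=8]  = 10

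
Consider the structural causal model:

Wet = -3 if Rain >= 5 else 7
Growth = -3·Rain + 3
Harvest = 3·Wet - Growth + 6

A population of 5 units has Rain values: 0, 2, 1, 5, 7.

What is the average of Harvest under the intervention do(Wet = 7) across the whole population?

33

Every unit gets Wet=7 under the intervention. Harvest values become 24, 30, 27, 39, 45; E[Harvest|do(Wet=7)] = 33.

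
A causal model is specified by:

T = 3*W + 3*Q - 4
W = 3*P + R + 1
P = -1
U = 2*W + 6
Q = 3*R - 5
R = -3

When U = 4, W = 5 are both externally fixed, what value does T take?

-31

The joint intervention fixes U = 4, W = 5, removing each variable's own equation.
Q = 3*R - 5  [with R=-3]  = -14
T = 3*W + 3*Q - 4  [with W=5, Q=-14]  = -31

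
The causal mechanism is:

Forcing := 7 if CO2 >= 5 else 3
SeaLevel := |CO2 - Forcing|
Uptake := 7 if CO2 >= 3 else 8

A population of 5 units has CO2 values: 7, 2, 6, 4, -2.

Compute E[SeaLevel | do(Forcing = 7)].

Every unit gets Forcing=7 under the intervention. SeaLevel values become 0, 5, 1, 3, 9; E[SeaLevel|do(Forcing=7)] = 3.6.

3.6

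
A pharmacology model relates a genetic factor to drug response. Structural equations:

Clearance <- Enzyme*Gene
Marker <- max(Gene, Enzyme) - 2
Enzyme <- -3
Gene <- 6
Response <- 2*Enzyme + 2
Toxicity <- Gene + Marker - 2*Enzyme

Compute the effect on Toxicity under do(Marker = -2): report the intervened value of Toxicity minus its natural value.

do(Marker=-2) replaces the equation Marker <- max(Gene, Enzyme) - 2 with the constant Marker = -2.
Toxicity = Gene + Marker - 2*Enzyme  [with Gene=6, Marker=-2, Enzyme=-3]  = 10
Without intervention: Marker = max(Gene, Enzyme) - 2  [with Gene=6, Enzyme=-3]  = 4; Toxicity = Gene + Marker - 2*Enzyme  [with Gene=6, Marker=4, Enzyme=-3]  = 16.
Change = 10 − 16 = -6.

-6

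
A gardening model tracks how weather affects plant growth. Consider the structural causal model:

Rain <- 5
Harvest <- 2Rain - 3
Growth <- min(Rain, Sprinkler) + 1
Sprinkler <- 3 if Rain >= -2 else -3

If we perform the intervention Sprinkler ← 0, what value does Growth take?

The intervention breaks the incoming arrows to Sprinkler: Sprinkler <- 3 if Rain >= -2 else -3 no longer applies, and Sprinkler = 0.
Growth = min(Rain, Sprinkler) + 1  [with Rain=5, Sprinkler=0]  = 1

1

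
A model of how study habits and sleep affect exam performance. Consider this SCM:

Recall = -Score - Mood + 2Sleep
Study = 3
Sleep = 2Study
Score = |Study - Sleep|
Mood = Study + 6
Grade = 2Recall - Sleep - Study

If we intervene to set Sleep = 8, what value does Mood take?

9

Under do(Sleep=8), the mechanism Sleep = 2Study is discarded; Sleep is fixed at 8.
Since Mood is not a descendant of the intervened variable, it is unaffected.
Mood = Study + 6  [with Study=3]  = 9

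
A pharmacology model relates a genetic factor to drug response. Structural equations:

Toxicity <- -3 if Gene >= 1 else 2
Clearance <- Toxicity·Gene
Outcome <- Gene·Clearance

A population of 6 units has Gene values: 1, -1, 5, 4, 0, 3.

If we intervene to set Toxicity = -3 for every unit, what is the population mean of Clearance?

-6

Under do(Toxicity=-3), Toxicity's equation is replaced by Toxicity=-3 for every unit. Per-unit Clearance: -3, 3, -15, -12, 0, -9. Mean = -6.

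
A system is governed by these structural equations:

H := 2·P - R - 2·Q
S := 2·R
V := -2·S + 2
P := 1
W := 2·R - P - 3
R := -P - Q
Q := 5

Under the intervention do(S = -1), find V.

Under do(S=-1), the mechanism S := 2·R is discarded; S is fixed at -1.
V = -2·S + 2  [with S=-1]  = 4

4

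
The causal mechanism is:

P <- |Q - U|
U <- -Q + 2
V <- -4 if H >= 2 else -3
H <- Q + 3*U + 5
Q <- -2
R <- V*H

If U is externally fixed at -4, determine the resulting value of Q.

Under do(U=-4), the mechanism U <- -Q + 2 is discarded; U is fixed at -4.
Q is not downstream of the intervention, so its value is determined by the original equations.

-2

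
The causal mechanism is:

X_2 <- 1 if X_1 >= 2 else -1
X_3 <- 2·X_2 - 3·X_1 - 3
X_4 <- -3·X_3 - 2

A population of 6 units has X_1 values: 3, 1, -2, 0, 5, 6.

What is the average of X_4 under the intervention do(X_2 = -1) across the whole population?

32.5

The intervention sets X_2=-1 in all 6 units regardless of X_1. Recomputing X_4 per unit gives 40, 22, -5, 13, 58, 67; average 32.5.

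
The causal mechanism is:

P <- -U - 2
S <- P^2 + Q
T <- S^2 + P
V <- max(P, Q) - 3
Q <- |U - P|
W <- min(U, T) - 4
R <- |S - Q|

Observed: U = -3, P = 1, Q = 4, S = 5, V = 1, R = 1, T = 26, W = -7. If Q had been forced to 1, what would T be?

The intervention breaks the incoming arrows to Q: Q <- |U - P| no longer applies, and Q = 1.
P = -U - 2  [with U=-3]  = 1
S = P^2 + Q  [with P=1, Q=1]  = 2
T = S^2 + P  [with S=2, P=1]  = 5

5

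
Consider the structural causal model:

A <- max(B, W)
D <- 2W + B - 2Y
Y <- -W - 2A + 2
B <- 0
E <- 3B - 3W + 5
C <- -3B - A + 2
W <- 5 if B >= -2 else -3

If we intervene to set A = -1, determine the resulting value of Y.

-1

Under do(A=-1), the mechanism A <- max(B, W) is discarded; A is fixed at -1.
W = 5 if B >= -2 else -3  [with B=0]  = 5
Y = -W - 2A + 2  [with W=5, A=-1]  = -1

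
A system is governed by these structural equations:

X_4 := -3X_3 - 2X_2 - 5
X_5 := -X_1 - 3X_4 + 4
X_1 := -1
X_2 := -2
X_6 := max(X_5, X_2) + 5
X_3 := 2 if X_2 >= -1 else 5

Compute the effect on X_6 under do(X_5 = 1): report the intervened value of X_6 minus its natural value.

The intervention breaks the incoming arrows to X_5: X_5 := -X_1 - 3X_4 + 4 no longer applies, and X_5 = 1.
X_6 = max(X_5, X_2) + 5  [with X_5=1, X_2=-2]  = 6
Without intervention: X_3 = 2 if X_2 >= -1 else 5  [with X_2=-2]  = 5; X_4 = -3X_3 - 2X_2 - 5  [with X_3=5, X_2=-2]  = -16; X_5 = -X_1 - 3X_4 + 4  [with X_1=-1, X_4=-16]  = 53; X_6 = max(X_5, X_2) + 5  [with X_5=53, X_2=-2]  = 58.
Change = 6 − 58 = -52.

-52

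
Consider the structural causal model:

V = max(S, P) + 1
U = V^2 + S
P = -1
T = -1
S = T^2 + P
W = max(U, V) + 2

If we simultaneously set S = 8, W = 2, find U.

89

The joint intervention fixes S = 8, W = 2, removing each variable's own equation.
V = max(S, P) + 1  [with S=8, P=-1]  = 9
U = V^2 + S  [with V=9, S=8]  = 89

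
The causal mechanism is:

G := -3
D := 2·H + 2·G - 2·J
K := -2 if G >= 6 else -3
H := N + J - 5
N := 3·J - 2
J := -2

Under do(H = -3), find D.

The intervention breaks the incoming arrows to H: H := N + J - 5 no longer applies, and H = -3.
D = 2·H + 2·G - 2·J  [with H=-3, G=-3, J=-2]  = -8

-8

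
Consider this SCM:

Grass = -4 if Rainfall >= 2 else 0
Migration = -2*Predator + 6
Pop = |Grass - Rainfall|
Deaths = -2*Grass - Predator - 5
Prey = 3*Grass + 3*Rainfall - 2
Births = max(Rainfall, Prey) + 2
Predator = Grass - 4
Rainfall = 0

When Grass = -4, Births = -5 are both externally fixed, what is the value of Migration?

22

The joint intervention fixes Grass = -4, Births = -5, removing each variable's own equation.
Predator = Grass - 4  [with Grass=-4]  = -8
Migration = -2*Predator + 6  [with Predator=-8]  = 22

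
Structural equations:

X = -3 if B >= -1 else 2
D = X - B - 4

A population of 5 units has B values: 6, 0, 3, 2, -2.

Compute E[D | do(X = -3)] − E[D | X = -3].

0.95

Every unit gets X=-3 under the intervention. D values become -13, -7, -10, -9, -5; E[D|do(X=-3)] = -8.8.
E[D|X=-3] averages over only the 4 units with X=-3 (B = 6, 0, 3, 2): D = -13, -7, -10, -9, mean -9.75.
Difference = -8.8 − (-9.75) = 0.95.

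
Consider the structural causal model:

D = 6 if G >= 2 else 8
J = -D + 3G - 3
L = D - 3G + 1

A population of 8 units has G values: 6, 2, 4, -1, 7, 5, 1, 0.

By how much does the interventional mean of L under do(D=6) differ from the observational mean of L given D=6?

Under do(D=6), D's equation is replaced by D=6 for every unit. Per-unit L: -11, 1, -5, 10, -14, -8, 4, 7. Mean = -2.
Observing D=6 restricts to units where D's equation naturally yields 6: G ∈ {6, 2, 4, 7, 5}. In that subpopulation L = -11, 1, -5, -14, -8, mean -7.4.
Difference = -2 − (-7.4) = 5.4.

5.4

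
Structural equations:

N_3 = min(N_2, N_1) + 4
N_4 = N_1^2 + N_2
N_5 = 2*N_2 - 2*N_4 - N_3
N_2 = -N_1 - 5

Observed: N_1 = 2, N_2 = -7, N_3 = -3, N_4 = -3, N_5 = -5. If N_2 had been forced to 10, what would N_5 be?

do(N_2=10) replaces the equation N_2 = -N_1 - 5 with the constant N_2 = 10.
N_3 = min(N_2, N_1) + 4  [with N_2=10, N_1=2]  = 6
N_4 = N_1^2 + N_2  [with N_1=2, N_2=10]  = 14
N_5 = 2*N_2 - 2*N_4 - N_3  [with N_2=10, N_4=14, N_3=6]  = -14

-14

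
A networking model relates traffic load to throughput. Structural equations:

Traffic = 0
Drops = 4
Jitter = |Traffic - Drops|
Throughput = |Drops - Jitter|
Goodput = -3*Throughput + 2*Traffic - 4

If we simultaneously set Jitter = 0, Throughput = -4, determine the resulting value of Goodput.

Setting Jitter = 0, Throughput = -4 by intervention discards those variables' equations.
Goodput = -3*Throughput + 2*Traffic - 4  [with Throughput=-4, Traffic=0]  = 8

8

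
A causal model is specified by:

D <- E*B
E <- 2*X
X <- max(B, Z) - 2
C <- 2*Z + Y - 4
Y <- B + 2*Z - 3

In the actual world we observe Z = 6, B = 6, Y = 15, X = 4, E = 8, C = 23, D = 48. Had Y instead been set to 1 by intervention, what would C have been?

9

The intervention breaks the incoming arrows to Y: Y <- B + 2*Z - 3 no longer applies, and Y = 1.
C = 2*Z + Y - 4  [with Z=6, Y=1]  = 9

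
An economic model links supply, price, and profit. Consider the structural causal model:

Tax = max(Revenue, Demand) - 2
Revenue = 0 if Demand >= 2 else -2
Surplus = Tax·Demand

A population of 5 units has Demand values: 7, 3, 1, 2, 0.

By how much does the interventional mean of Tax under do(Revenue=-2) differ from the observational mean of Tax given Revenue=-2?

The intervention sets Revenue=-2 in all 5 units regardless of Demand. Recomputing Tax per unit gives 5, 1, -1, 0, -2; average 0.6.
Conditioning on Revenue=-2 selects the 2 unit(s) with Demand ∈ {1, 0}. Their Tax values: -1, -2. Mean = -1.5.
Difference = 0.6 − (-1.5) = 2.1.

2.1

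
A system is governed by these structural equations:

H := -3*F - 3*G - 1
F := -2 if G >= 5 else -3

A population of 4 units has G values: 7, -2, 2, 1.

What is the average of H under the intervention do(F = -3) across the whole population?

2

Under do(F=-3), F's equation is replaced by F=-3 for every unit. Per-unit H: -13, 14, 2, 5. Mean = 2.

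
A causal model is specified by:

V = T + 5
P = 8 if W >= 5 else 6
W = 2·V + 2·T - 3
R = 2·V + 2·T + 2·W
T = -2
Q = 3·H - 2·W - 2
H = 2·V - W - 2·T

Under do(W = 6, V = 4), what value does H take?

The joint intervention fixes W = 6, V = 4, removing each variable's own equation.
H = 2·V - W - 2·T  [with V=4, W=6, T=-2]  = 6

6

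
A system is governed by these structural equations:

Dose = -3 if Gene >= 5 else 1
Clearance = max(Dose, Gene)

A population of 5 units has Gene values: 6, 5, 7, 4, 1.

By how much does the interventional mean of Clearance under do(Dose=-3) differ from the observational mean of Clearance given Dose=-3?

do(Dose=-3) breaks Dose's dependence on Gene. With Dose=-3 fixed, Clearance across the units is 6, 5, 7, 4, 1, mean 4.6.
Conditioning on Dose=-3 selects the 3 unit(s) with Gene ∈ {6, 5, 7}. Their Clearance values: 6, 5, 7. Mean = 6.
Difference = 4.6 − 6 = -1.4.

-1.4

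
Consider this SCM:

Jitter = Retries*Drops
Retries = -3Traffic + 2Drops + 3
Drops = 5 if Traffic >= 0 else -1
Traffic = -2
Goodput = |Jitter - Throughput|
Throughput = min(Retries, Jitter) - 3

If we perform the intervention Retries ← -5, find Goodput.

The intervention breaks the incoming arrows to Retries: Retries = -3Traffic + 2Drops + 3 no longer applies, and Retries = -5.
Drops = 5 if Traffic >= 0 else -1  [with Traffic=-2]  = -1
Jitter = Retries*Drops  [with Retries=-5, Drops=-1]  = 5
Throughput = min(Retries, Jitter) - 3  [with Retries=-5, Jitter=5]  = -8
Goodput = |Jitter - Throughput|  [with Jitter=5, Throughput=-8]  = 13

13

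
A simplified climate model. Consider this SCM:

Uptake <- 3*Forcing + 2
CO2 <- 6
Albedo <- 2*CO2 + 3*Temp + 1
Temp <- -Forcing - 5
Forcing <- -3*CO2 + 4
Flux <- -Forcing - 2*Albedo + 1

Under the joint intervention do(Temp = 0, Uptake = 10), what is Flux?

The joint intervention fixes Temp = 0, Uptake = 10, removing each variable's own equation.
Forcing = -3*CO2 + 4  [with CO2=6]  = -14
Albedo = 2*CO2 + 3*Temp + 1  [with CO2=6, Temp=0]  = 13
Flux = -Forcing - 2*Albedo + 1  [with Forcing=-14, Albedo=13]  = -11

-11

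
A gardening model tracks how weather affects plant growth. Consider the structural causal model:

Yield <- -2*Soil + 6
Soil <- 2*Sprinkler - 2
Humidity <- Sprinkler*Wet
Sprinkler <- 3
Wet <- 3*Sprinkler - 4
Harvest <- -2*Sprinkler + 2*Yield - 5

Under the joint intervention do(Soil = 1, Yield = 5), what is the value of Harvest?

-1

Setting Soil = 1, Yield = 5 by intervention discards those variables' equations.
Harvest = -2*Sprinkler + 2*Yield - 5  [with Sprinkler=3, Yield=5]  = -1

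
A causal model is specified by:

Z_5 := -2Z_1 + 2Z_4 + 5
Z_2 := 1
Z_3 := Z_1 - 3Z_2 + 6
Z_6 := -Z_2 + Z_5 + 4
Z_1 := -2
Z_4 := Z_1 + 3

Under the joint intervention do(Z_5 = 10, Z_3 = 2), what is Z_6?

The joint intervention fixes Z_5 = 10, Z_3 = 2, removing each variable's own equation.
Z_6 = -Z_2 + Z_5 + 4  [with Z_2=1, Z_5=10]  = 13

13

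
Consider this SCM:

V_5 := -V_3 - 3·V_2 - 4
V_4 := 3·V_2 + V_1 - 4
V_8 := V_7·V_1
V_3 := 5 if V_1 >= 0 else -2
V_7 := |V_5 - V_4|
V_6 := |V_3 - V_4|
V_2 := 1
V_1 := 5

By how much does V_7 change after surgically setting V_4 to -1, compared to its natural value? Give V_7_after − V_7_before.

-5

The intervention breaks the incoming arrows to V_4: V_4 := 3·V_2 + V_1 - 4 no longer applies, and V_4 = -1.
V_3 = 5 if V_1 >= 0 else -2  [with V_1=5]  = 5
V_5 = -V_3 - 3·V_2 - 4  [with V_3=5, V_2=1]  = -12
V_7 = |V_5 - V_4|  [with V_5=-12, V_4=-1]  = 11
Without intervention: V_3 = 5 if V_1 >= 0 else -2  [with V_1=5]  = 5; V_4 = 3·V_2 + V_1 - 4  [with V_2=1, V_1=5]  = 4; V_5 = -V_3 - 3·V_2 - 4  [with V_3=5, V_2=1]  = -12; V_7 = |V_5 - V_4|  [with V_5=-12, V_4=4]  = 16.
Change = 11 − 16 = -5.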